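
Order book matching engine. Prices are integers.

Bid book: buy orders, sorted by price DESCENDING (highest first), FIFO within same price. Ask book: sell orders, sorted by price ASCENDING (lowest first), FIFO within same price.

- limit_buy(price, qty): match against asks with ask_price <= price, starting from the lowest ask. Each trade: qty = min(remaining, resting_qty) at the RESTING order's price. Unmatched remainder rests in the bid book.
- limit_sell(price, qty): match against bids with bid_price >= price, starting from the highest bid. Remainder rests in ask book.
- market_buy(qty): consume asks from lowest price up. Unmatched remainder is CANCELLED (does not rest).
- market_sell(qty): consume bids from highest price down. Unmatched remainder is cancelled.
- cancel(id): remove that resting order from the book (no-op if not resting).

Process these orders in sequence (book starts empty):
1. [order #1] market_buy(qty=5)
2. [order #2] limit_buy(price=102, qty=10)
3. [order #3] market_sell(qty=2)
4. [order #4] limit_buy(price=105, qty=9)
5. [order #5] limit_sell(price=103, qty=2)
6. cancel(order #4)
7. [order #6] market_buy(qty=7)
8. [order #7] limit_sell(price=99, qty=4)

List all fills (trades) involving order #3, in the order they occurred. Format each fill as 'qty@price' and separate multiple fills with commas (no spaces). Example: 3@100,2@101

After op 1 [order #1] market_buy(qty=5): fills=none; bids=[-] asks=[-]
After op 2 [order #2] limit_buy(price=102, qty=10): fills=none; bids=[#2:10@102] asks=[-]
After op 3 [order #3] market_sell(qty=2): fills=#2x#3:2@102; bids=[#2:8@102] asks=[-]
After op 4 [order #4] limit_buy(price=105, qty=9): fills=none; bids=[#4:9@105 #2:8@102] asks=[-]
After op 5 [order #5] limit_sell(price=103, qty=2): fills=#4x#5:2@105; bids=[#4:7@105 #2:8@102] asks=[-]
After op 6 cancel(order #4): fills=none; bids=[#2:8@102] asks=[-]
After op 7 [order #6] market_buy(qty=7): fills=none; bids=[#2:8@102] asks=[-]
After op 8 [order #7] limit_sell(price=99, qty=4): fills=#2x#7:4@102; bids=[#2:4@102] asks=[-]

Answer: 2@102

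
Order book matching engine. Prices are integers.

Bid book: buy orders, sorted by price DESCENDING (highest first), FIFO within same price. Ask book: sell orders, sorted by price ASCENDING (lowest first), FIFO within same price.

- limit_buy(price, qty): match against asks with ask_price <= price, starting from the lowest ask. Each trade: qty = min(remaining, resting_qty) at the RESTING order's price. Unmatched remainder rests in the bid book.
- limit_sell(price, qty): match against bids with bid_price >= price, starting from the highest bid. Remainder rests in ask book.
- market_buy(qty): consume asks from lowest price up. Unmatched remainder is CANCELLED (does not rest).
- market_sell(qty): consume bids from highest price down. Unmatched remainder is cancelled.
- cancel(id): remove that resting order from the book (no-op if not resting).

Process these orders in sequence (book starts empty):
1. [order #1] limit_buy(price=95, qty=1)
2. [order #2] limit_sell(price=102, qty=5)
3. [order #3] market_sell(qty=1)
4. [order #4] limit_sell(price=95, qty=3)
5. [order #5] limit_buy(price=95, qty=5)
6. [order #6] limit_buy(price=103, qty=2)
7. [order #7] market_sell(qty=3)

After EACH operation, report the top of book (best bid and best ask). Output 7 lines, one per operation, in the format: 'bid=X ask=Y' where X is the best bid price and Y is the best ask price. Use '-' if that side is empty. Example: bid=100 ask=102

After op 1 [order #1] limit_buy(price=95, qty=1): fills=none; bids=[#1:1@95] asks=[-]
After op 2 [order #2] limit_sell(price=102, qty=5): fills=none; bids=[#1:1@95] asks=[#2:5@102]
After op 3 [order #3] market_sell(qty=1): fills=#1x#3:1@95; bids=[-] asks=[#2:5@102]
After op 4 [order #4] limit_sell(price=95, qty=3): fills=none; bids=[-] asks=[#4:3@95 #2:5@102]
After op 5 [order #5] limit_buy(price=95, qty=5): fills=#5x#4:3@95; bids=[#5:2@95] asks=[#2:5@102]
After op 6 [order #6] limit_buy(price=103, qty=2): fills=#6x#2:2@102; bids=[#5:2@95] asks=[#2:3@102]
After op 7 [order #7] market_sell(qty=3): fills=#5x#7:2@95; bids=[-] asks=[#2:3@102]

Answer: bid=95 ask=-
bid=95 ask=102
bid=- ask=102
bid=- ask=95
bid=95 ask=102
bid=95 ask=102
bid=- ask=102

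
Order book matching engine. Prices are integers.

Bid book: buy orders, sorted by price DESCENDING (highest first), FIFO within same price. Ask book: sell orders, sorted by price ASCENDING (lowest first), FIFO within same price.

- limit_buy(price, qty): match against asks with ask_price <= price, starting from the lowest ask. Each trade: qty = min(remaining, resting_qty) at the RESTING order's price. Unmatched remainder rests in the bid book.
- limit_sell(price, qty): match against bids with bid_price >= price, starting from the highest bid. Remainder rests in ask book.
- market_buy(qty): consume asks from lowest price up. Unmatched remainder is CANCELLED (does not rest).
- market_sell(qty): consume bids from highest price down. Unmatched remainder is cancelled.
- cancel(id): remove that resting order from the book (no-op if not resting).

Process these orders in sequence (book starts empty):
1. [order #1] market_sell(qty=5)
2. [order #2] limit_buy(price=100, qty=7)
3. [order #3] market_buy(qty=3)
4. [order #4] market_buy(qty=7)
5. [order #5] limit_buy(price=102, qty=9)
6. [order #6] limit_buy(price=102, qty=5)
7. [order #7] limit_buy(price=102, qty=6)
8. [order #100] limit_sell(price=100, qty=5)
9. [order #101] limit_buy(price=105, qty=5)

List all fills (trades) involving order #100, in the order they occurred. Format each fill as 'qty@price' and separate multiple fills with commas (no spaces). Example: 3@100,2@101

Answer: 5@102

Derivation:
After op 1 [order #1] market_sell(qty=5): fills=none; bids=[-] asks=[-]
After op 2 [order #2] limit_buy(price=100, qty=7): fills=none; bids=[#2:7@100] asks=[-]
After op 3 [order #3] market_buy(qty=3): fills=none; bids=[#2:7@100] asks=[-]
After op 4 [order #4] market_buy(qty=7): fills=none; bids=[#2:7@100] asks=[-]
After op 5 [order #5] limit_buy(price=102, qty=9): fills=none; bids=[#5:9@102 #2:7@100] asks=[-]
After op 6 [order #6] limit_buy(price=102, qty=5): fills=none; bids=[#5:9@102 #6:5@102 #2:7@100] asks=[-]
After op 7 [order #7] limit_buy(price=102, qty=6): fills=none; bids=[#5:9@102 #6:5@102 #7:6@102 #2:7@100] asks=[-]
After op 8 [order #100] limit_sell(price=100, qty=5): fills=#5x#100:5@102; bids=[#5:4@102 #6:5@102 #7:6@102 #2:7@100] asks=[-]
After op 9 [order #101] limit_buy(price=105, qty=5): fills=none; bids=[#101:5@105 #5:4@102 #6:5@102 #7:6@102 #2:7@100] asks=[-]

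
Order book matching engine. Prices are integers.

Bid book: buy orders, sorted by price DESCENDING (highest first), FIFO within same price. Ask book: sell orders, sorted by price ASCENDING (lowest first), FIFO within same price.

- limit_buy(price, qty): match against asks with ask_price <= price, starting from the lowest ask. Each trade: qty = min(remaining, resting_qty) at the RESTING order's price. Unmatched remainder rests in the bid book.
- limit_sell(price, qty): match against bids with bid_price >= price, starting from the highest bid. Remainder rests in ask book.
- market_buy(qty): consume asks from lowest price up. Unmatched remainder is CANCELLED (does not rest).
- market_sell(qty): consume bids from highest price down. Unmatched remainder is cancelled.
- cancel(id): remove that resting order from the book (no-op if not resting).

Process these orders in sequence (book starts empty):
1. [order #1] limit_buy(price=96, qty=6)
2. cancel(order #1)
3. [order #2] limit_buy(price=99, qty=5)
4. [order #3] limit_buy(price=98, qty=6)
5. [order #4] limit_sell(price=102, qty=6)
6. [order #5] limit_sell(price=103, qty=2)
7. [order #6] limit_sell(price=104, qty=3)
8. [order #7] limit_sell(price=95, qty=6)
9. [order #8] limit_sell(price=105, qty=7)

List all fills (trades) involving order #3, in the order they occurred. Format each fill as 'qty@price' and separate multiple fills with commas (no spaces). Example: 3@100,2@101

Answer: 1@98

Derivation:
After op 1 [order #1] limit_buy(price=96, qty=6): fills=none; bids=[#1:6@96] asks=[-]
After op 2 cancel(order #1): fills=none; bids=[-] asks=[-]
After op 3 [order #2] limit_buy(price=99, qty=5): fills=none; bids=[#2:5@99] asks=[-]
After op 4 [order #3] limit_buy(price=98, qty=6): fills=none; bids=[#2:5@99 #3:6@98] asks=[-]
After op 5 [order #4] limit_sell(price=102, qty=6): fills=none; bids=[#2:5@99 #3:6@98] asks=[#4:6@102]
After op 6 [order #5] limit_sell(price=103, qty=2): fills=none; bids=[#2:5@99 #3:6@98] asks=[#4:6@102 #5:2@103]
After op 7 [order #6] limit_sell(price=104, qty=3): fills=none; bids=[#2:5@99 #3:6@98] asks=[#4:6@102 #5:2@103 #6:3@104]
After op 8 [order #7] limit_sell(price=95, qty=6): fills=#2x#7:5@99 #3x#7:1@98; bids=[#3:5@98] asks=[#4:6@102 #5:2@103 #6:3@104]
After op 9 [order #8] limit_sell(price=105, qty=7): fills=none; bids=[#3:5@98] asks=[#4:6@102 #5:2@103 #6:3@104 #8:7@105]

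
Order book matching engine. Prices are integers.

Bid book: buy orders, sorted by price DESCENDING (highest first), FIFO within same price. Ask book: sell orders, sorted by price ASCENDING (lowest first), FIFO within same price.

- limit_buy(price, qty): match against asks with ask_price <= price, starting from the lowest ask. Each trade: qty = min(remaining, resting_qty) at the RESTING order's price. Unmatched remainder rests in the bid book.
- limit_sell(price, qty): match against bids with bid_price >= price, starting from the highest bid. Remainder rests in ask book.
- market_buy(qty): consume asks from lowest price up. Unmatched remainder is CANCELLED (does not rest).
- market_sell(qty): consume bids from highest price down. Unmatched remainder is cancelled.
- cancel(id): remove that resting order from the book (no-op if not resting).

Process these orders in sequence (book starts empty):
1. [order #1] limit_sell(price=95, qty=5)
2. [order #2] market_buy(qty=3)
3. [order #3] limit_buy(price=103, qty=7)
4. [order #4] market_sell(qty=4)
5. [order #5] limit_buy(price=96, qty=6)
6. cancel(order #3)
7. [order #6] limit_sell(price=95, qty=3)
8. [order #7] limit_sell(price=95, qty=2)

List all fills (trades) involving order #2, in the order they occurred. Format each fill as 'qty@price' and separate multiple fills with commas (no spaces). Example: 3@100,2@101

Answer: 3@95

Derivation:
After op 1 [order #1] limit_sell(price=95, qty=5): fills=none; bids=[-] asks=[#1:5@95]
After op 2 [order #2] market_buy(qty=3): fills=#2x#1:3@95; bids=[-] asks=[#1:2@95]
After op 3 [order #3] limit_buy(price=103, qty=7): fills=#3x#1:2@95; bids=[#3:5@103] asks=[-]
After op 4 [order #4] market_sell(qty=4): fills=#3x#4:4@103; bids=[#3:1@103] asks=[-]
After op 5 [order #5] limit_buy(price=96, qty=6): fills=none; bids=[#3:1@103 #5:6@96] asks=[-]
After op 6 cancel(order #3): fills=none; bids=[#5:6@96] asks=[-]
After op 7 [order #6] limit_sell(price=95, qty=3): fills=#5x#6:3@96; bids=[#5:3@96] asks=[-]
After op 8 [order #7] limit_sell(price=95, qty=2): fills=#5x#7:2@96; bids=[#5:1@96] asks=[-]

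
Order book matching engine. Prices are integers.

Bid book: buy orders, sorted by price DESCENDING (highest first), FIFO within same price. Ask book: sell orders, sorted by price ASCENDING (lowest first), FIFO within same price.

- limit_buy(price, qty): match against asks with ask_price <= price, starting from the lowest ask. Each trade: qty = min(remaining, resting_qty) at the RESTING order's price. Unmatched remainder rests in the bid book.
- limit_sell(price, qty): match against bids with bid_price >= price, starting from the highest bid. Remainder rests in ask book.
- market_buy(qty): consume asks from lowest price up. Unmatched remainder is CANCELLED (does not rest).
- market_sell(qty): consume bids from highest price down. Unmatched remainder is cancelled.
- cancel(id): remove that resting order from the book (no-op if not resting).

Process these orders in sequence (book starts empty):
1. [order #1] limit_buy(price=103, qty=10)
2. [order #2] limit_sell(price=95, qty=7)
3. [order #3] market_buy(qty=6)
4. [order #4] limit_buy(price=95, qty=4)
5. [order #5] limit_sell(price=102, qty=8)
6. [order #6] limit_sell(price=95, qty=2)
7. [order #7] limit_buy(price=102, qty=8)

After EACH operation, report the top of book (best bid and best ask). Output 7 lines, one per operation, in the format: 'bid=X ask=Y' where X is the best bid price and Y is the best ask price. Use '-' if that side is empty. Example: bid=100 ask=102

After op 1 [order #1] limit_buy(price=103, qty=10): fills=none; bids=[#1:10@103] asks=[-]
After op 2 [order #2] limit_sell(price=95, qty=7): fills=#1x#2:7@103; bids=[#1:3@103] asks=[-]
After op 3 [order #3] market_buy(qty=6): fills=none; bids=[#1:3@103] asks=[-]
After op 4 [order #4] limit_buy(price=95, qty=4): fills=none; bids=[#1:3@103 #4:4@95] asks=[-]
After op 5 [order #5] limit_sell(price=102, qty=8): fills=#1x#5:3@103; bids=[#4:4@95] asks=[#5:5@102]
After op 6 [order #6] limit_sell(price=95, qty=2): fills=#4x#6:2@95; bids=[#4:2@95] asks=[#5:5@102]
After op 7 [order #7] limit_buy(price=102, qty=8): fills=#7x#5:5@102; bids=[#7:3@102 #4:2@95] asks=[-]

Answer: bid=103 ask=-
bid=103 ask=-
bid=103 ask=-
bid=103 ask=-
bid=95 ask=102
bid=95 ask=102
bid=102 ask=-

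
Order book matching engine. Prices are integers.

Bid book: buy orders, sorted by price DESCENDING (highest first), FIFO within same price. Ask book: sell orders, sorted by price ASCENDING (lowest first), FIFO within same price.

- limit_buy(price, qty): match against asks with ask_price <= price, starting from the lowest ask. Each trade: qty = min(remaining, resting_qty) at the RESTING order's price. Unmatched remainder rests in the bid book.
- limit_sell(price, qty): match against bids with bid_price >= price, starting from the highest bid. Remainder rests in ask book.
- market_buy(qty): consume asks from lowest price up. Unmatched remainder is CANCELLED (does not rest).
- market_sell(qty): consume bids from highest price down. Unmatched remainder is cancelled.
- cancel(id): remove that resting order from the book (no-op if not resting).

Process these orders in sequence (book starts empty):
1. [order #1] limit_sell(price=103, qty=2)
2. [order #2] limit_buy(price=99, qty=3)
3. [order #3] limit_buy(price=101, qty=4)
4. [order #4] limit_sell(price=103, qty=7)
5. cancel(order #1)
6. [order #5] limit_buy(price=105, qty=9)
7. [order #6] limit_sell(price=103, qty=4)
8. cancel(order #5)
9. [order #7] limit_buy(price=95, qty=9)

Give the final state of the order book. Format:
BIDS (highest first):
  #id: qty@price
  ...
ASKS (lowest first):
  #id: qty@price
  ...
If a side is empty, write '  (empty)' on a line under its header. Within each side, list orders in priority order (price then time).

Answer: BIDS (highest first):
  #3: 4@101
  #2: 3@99
  #7: 9@95
ASKS (lowest first):
  #6: 2@103

Derivation:
After op 1 [order #1] limit_sell(price=103, qty=2): fills=none; bids=[-] asks=[#1:2@103]
After op 2 [order #2] limit_buy(price=99, qty=3): fills=none; bids=[#2:3@99] asks=[#1:2@103]
After op 3 [order #3] limit_buy(price=101, qty=4): fills=none; bids=[#3:4@101 #2:3@99] asks=[#1:2@103]
After op 4 [order #4] limit_sell(price=103, qty=7): fills=none; bids=[#3:4@101 #2:3@99] asks=[#1:2@103 #4:7@103]
After op 5 cancel(order #1): fills=none; bids=[#3:4@101 #2:3@99] asks=[#4:7@103]
After op 6 [order #5] limit_buy(price=105, qty=9): fills=#5x#4:7@103; bids=[#5:2@105 #3:4@101 #2:3@99] asks=[-]
After op 7 [order #6] limit_sell(price=103, qty=4): fills=#5x#6:2@105; bids=[#3:4@101 #2:3@99] asks=[#6:2@103]
After op 8 cancel(order #5): fills=none; bids=[#3:4@101 #2:3@99] asks=[#6:2@103]
After op 9 [order #7] limit_buy(price=95, qty=9): fills=none; bids=[#3:4@101 #2:3@99 #7:9@95] asks=[#6:2@103]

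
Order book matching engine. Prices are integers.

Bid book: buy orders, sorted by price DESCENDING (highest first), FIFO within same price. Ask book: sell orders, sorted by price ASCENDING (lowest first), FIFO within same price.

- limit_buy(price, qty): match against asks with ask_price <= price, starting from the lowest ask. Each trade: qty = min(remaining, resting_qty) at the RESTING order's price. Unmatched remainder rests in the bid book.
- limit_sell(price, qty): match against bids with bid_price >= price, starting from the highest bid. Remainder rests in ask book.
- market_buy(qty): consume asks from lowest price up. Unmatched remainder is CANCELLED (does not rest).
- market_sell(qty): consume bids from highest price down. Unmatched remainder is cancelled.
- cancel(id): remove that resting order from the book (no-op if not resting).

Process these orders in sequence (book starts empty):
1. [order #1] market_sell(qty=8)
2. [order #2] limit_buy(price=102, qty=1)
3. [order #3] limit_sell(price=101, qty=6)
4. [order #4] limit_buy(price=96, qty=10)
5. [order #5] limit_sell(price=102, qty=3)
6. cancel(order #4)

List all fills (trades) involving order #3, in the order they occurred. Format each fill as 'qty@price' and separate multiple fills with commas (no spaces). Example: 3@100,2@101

Answer: 1@102

Derivation:
After op 1 [order #1] market_sell(qty=8): fills=none; bids=[-] asks=[-]
After op 2 [order #2] limit_buy(price=102, qty=1): fills=none; bids=[#2:1@102] asks=[-]
After op 3 [order #3] limit_sell(price=101, qty=6): fills=#2x#3:1@102; bids=[-] asks=[#3:5@101]
After op 4 [order #4] limit_buy(price=96, qty=10): fills=none; bids=[#4:10@96] asks=[#3:5@101]
After op 5 [order #5] limit_sell(price=102, qty=3): fills=none; bids=[#4:10@96] asks=[#3:5@101 #5:3@102]
After op 6 cancel(order #4): fills=none; bids=[-] asks=[#3:5@101 #5:3@102]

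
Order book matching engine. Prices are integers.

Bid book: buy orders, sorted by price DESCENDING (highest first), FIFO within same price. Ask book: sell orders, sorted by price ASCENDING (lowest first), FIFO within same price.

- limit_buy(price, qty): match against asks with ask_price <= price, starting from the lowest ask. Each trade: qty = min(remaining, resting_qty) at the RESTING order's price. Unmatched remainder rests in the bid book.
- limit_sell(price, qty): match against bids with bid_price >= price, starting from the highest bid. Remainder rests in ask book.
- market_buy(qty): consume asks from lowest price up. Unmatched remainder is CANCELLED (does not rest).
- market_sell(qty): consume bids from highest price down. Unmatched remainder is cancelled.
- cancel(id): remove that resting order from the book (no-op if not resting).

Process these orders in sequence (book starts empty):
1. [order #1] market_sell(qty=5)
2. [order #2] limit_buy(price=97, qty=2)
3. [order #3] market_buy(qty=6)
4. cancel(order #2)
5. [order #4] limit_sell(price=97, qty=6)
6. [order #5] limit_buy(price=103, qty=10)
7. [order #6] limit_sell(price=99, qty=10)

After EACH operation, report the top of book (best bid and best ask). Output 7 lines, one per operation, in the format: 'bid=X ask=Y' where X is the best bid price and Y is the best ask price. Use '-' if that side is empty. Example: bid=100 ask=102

After op 1 [order #1] market_sell(qty=5): fills=none; bids=[-] asks=[-]
After op 2 [order #2] limit_buy(price=97, qty=2): fills=none; bids=[#2:2@97] asks=[-]
After op 3 [order #3] market_buy(qty=6): fills=none; bids=[#2:2@97] asks=[-]
After op 4 cancel(order #2): fills=none; bids=[-] asks=[-]
After op 5 [order #4] limit_sell(price=97, qty=6): fills=none; bids=[-] asks=[#4:6@97]
After op 6 [order #5] limit_buy(price=103, qty=10): fills=#5x#4:6@97; bids=[#5:4@103] asks=[-]
After op 7 [order #6] limit_sell(price=99, qty=10): fills=#5x#6:4@103; bids=[-] asks=[#6:6@99]

Answer: bid=- ask=-
bid=97 ask=-
bid=97 ask=-
bid=- ask=-
bid=- ask=97
bid=103 ask=-
bid=- ask=99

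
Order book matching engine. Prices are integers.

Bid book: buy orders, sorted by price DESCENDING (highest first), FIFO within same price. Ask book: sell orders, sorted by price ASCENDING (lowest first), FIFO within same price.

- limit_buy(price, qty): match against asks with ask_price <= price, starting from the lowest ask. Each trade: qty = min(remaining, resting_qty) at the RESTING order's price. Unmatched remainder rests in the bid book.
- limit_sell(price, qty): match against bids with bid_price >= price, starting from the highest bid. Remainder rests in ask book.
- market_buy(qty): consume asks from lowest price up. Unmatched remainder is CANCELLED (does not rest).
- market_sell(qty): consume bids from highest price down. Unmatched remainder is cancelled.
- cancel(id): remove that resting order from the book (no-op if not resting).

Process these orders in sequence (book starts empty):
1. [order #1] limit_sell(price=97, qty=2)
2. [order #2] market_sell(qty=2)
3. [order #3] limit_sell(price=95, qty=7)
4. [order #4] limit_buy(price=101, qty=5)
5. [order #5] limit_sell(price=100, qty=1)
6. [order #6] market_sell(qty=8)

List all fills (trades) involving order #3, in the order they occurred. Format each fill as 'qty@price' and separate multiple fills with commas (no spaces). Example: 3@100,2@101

Answer: 5@95

Derivation:
After op 1 [order #1] limit_sell(price=97, qty=2): fills=none; bids=[-] asks=[#1:2@97]
After op 2 [order #2] market_sell(qty=2): fills=none; bids=[-] asks=[#1:2@97]
After op 3 [order #3] limit_sell(price=95, qty=7): fills=none; bids=[-] asks=[#3:7@95 #1:2@97]
After op 4 [order #4] limit_buy(price=101, qty=5): fills=#4x#3:5@95; bids=[-] asks=[#3:2@95 #1:2@97]
After op 5 [order #5] limit_sell(price=100, qty=1): fills=none; bids=[-] asks=[#3:2@95 #1:2@97 #5:1@100]
After op 6 [order #6] market_sell(qty=8): fills=none; bids=[-] asks=[#3:2@95 #1:2@97 #5:1@100]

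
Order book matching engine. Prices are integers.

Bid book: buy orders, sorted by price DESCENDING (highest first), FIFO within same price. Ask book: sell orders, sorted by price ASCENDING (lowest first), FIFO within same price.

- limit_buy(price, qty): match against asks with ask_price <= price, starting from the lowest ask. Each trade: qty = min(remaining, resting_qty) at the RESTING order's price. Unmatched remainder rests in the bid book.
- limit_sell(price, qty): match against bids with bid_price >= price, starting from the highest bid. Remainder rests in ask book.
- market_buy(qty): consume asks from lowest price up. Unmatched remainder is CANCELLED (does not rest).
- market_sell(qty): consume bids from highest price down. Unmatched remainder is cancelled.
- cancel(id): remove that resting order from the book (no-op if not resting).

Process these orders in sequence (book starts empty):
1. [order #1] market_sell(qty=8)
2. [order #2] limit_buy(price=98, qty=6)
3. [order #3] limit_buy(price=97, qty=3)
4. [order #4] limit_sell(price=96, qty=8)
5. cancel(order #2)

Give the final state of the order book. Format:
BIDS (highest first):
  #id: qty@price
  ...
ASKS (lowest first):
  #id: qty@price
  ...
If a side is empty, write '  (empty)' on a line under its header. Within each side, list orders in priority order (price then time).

Answer: BIDS (highest first):
  #3: 1@97
ASKS (lowest first):
  (empty)

Derivation:
After op 1 [order #1] market_sell(qty=8): fills=none; bids=[-] asks=[-]
After op 2 [order #2] limit_buy(price=98, qty=6): fills=none; bids=[#2:6@98] asks=[-]
After op 3 [order #3] limit_buy(price=97, qty=3): fills=none; bids=[#2:6@98 #3:3@97] asks=[-]
After op 4 [order #4] limit_sell(price=96, qty=8): fills=#2x#4:6@98 #3x#4:2@97; bids=[#3:1@97] asks=[-]
After op 5 cancel(order #2): fills=none; bids=[#3:1@97] asks=[-]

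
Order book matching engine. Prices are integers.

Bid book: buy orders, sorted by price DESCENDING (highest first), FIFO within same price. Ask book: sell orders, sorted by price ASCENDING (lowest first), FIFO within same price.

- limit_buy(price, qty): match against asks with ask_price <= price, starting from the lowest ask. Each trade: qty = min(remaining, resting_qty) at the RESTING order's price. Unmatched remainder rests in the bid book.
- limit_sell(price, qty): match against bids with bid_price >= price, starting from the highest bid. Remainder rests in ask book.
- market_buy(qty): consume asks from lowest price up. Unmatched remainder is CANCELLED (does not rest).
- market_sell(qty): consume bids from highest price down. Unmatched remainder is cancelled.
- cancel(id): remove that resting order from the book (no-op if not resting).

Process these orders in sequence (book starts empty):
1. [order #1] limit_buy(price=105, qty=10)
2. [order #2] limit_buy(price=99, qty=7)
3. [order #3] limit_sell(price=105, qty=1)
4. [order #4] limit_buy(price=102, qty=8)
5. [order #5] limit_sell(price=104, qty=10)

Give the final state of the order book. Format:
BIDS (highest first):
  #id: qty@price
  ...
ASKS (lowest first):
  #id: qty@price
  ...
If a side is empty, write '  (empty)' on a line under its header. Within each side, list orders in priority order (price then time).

After op 1 [order #1] limit_buy(price=105, qty=10): fills=none; bids=[#1:10@105] asks=[-]
After op 2 [order #2] limit_buy(price=99, qty=7): fills=none; bids=[#1:10@105 #2:7@99] asks=[-]
After op 3 [order #3] limit_sell(price=105, qty=1): fills=#1x#3:1@105; bids=[#1:9@105 #2:7@99] asks=[-]
After op 4 [order #4] limit_buy(price=102, qty=8): fills=none; bids=[#1:9@105 #4:8@102 #2:7@99] asks=[-]
After op 5 [order #5] limit_sell(price=104, qty=10): fills=#1x#5:9@105; bids=[#4:8@102 #2:7@99] asks=[#5:1@104]

Answer: BIDS (highest first):
  #4: 8@102
  #2: 7@99
ASKS (lowest first):
  #5: 1@104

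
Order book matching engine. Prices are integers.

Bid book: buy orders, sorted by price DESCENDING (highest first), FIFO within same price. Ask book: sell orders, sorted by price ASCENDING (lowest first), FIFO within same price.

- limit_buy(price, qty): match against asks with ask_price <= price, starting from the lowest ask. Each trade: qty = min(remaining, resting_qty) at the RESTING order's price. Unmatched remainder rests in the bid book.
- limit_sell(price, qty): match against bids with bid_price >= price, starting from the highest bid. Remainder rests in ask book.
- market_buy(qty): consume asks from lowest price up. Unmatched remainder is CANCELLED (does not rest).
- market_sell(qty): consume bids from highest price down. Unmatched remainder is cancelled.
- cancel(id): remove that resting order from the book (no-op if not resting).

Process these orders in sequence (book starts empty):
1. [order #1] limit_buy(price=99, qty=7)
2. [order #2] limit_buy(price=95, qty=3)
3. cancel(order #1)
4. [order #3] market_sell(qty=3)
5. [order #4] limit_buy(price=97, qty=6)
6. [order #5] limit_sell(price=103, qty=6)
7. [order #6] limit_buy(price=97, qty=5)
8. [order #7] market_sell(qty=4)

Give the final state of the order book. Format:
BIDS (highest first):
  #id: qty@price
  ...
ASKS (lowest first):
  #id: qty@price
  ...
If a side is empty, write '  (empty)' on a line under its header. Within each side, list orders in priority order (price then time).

After op 1 [order #1] limit_buy(price=99, qty=7): fills=none; bids=[#1:7@99] asks=[-]
After op 2 [order #2] limit_buy(price=95, qty=3): fills=none; bids=[#1:7@99 #2:3@95] asks=[-]
After op 3 cancel(order #1): fills=none; bids=[#2:3@95] asks=[-]
After op 4 [order #3] market_sell(qty=3): fills=#2x#3:3@95; bids=[-] asks=[-]
After op 5 [order #4] limit_buy(price=97, qty=6): fills=none; bids=[#4:6@97] asks=[-]
After op 6 [order #5] limit_sell(price=103, qty=6): fills=none; bids=[#4:6@97] asks=[#5:6@103]
After op 7 [order #6] limit_buy(price=97, qty=5): fills=none; bids=[#4:6@97 #6:5@97] asks=[#5:6@103]
After op 8 [order #7] market_sell(qty=4): fills=#4x#7:4@97; bids=[#4:2@97 #6:5@97] asks=[#5:6@103]

Answer: BIDS (highest first):
  #4: 2@97
  #6: 5@97
ASKS (lowest first):
  #5: 6@103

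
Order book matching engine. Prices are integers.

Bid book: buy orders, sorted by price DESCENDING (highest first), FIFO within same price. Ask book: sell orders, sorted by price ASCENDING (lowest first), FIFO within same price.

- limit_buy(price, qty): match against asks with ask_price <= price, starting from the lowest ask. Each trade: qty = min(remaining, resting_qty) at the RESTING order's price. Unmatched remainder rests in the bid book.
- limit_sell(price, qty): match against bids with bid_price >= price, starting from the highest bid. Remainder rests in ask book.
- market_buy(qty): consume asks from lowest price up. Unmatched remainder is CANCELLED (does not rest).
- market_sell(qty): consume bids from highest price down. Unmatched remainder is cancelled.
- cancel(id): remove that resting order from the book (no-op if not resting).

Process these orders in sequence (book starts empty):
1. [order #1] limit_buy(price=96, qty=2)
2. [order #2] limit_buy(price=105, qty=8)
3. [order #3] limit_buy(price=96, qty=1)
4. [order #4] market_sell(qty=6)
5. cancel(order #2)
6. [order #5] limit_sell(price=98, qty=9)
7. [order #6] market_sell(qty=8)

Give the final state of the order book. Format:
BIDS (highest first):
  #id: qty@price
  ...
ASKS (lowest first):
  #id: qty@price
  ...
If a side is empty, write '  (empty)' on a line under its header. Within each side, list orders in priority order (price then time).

Answer: BIDS (highest first):
  (empty)
ASKS (lowest first):
  #5: 9@98

Derivation:
After op 1 [order #1] limit_buy(price=96, qty=2): fills=none; bids=[#1:2@96] asks=[-]
After op 2 [order #2] limit_buy(price=105, qty=8): fills=none; bids=[#2:8@105 #1:2@96] asks=[-]
After op 3 [order #3] limit_buy(price=96, qty=1): fills=none; bids=[#2:8@105 #1:2@96 #3:1@96] asks=[-]
After op 4 [order #4] market_sell(qty=6): fills=#2x#4:6@105; bids=[#2:2@105 #1:2@96 #3:1@96] asks=[-]
After op 5 cancel(order #2): fills=none; bids=[#1:2@96 #3:1@96] asks=[-]
After op 6 [order #5] limit_sell(price=98, qty=9): fills=none; bids=[#1:2@96 #3:1@96] asks=[#5:9@98]
After op 7 [order #6] market_sell(qty=8): fills=#1x#6:2@96 #3x#6:1@96; bids=[-] asks=[#5:9@98]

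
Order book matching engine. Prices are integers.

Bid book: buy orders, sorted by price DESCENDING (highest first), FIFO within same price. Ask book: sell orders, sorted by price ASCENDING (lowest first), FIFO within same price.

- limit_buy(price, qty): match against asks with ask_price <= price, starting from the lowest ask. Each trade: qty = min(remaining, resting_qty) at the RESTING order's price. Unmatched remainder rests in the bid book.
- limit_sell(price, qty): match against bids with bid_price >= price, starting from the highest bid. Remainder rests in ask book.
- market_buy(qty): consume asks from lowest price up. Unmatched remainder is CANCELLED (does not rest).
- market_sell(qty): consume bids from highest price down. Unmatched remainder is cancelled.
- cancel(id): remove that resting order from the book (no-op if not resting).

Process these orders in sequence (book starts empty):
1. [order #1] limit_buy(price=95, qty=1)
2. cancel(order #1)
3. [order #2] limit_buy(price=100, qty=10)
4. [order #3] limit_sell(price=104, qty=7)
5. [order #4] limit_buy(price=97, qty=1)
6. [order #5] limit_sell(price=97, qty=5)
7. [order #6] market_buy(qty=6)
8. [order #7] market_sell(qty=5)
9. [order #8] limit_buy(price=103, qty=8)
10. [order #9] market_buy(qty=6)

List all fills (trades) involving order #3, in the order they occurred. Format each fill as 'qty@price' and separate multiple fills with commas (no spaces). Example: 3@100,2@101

After op 1 [order #1] limit_buy(price=95, qty=1): fills=none; bids=[#1:1@95] asks=[-]
After op 2 cancel(order #1): fills=none; bids=[-] asks=[-]
After op 3 [order #2] limit_buy(price=100, qty=10): fills=none; bids=[#2:10@100] asks=[-]
After op 4 [order #3] limit_sell(price=104, qty=7): fills=none; bids=[#2:10@100] asks=[#3:7@104]
After op 5 [order #4] limit_buy(price=97, qty=1): fills=none; bids=[#2:10@100 #4:1@97] asks=[#3:7@104]
After op 6 [order #5] limit_sell(price=97, qty=5): fills=#2x#5:5@100; bids=[#2:5@100 #4:1@97] asks=[#3:7@104]
After op 7 [order #6] market_buy(qty=6): fills=#6x#3:6@104; bids=[#2:5@100 #4:1@97] asks=[#3:1@104]
After op 8 [order #7] market_sell(qty=5): fills=#2x#7:5@100; bids=[#4:1@97] asks=[#3:1@104]
After op 9 [order #8] limit_buy(price=103, qty=8): fills=none; bids=[#8:8@103 #4:1@97] asks=[#3:1@104]
After op 10 [order #9] market_buy(qty=6): fills=#9x#3:1@104; bids=[#8:8@103 #4:1@97] asks=[-]

Answer: 6@104,1@104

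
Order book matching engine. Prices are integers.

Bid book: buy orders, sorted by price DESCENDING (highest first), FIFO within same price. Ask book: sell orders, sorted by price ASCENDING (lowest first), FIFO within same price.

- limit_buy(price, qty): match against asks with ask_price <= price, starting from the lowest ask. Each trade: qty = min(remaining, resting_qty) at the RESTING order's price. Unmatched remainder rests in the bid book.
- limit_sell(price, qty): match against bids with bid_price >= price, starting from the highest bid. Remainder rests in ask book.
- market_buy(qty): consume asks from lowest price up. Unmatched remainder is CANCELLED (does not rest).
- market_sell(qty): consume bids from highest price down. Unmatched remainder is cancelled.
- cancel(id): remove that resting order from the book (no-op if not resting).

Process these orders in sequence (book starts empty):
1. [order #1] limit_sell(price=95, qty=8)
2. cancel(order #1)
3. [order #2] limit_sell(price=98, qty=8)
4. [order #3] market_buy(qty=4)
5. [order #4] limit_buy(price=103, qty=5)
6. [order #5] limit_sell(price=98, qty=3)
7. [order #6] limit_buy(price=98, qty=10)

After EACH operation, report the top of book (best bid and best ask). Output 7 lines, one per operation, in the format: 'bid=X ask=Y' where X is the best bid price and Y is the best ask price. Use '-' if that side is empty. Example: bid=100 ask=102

Answer: bid=- ask=95
bid=- ask=-
bid=- ask=98
bid=- ask=98
bid=103 ask=-
bid=- ask=98
bid=98 ask=-

Derivation:
After op 1 [order #1] limit_sell(price=95, qty=8): fills=none; bids=[-] asks=[#1:8@95]
After op 2 cancel(order #1): fills=none; bids=[-] asks=[-]
After op 3 [order #2] limit_sell(price=98, qty=8): fills=none; bids=[-] asks=[#2:8@98]
After op 4 [order #3] market_buy(qty=4): fills=#3x#2:4@98; bids=[-] asks=[#2:4@98]
After op 5 [order #4] limit_buy(price=103, qty=5): fills=#4x#2:4@98; bids=[#4:1@103] asks=[-]
After op 6 [order #5] limit_sell(price=98, qty=3): fills=#4x#5:1@103; bids=[-] asks=[#5:2@98]
After op 7 [order #6] limit_buy(price=98, qty=10): fills=#6x#5:2@98; bids=[#6:8@98] asks=[-]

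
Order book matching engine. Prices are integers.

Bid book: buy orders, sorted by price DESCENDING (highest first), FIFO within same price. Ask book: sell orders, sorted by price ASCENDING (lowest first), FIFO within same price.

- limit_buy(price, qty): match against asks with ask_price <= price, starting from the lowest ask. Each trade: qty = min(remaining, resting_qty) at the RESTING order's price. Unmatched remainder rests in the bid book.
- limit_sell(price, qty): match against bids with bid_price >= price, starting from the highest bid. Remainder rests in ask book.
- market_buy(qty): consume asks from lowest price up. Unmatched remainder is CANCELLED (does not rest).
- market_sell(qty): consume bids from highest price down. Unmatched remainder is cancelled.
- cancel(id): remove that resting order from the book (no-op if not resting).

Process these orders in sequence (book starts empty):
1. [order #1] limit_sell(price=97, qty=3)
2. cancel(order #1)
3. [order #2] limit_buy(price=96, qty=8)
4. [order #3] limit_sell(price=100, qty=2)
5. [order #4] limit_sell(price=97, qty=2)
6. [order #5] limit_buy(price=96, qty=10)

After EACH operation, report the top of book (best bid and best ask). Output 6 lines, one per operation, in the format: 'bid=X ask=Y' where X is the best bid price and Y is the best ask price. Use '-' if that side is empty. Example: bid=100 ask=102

After op 1 [order #1] limit_sell(price=97, qty=3): fills=none; bids=[-] asks=[#1:3@97]
After op 2 cancel(order #1): fills=none; bids=[-] asks=[-]
After op 3 [order #2] limit_buy(price=96, qty=8): fills=none; bids=[#2:8@96] asks=[-]
After op 4 [order #3] limit_sell(price=100, qty=2): fills=none; bids=[#2:8@96] asks=[#3:2@100]
After op 5 [order #4] limit_sell(price=97, qty=2): fills=none; bids=[#2:8@96] asks=[#4:2@97 #3:2@100]
After op 6 [order #5] limit_buy(price=96, qty=10): fills=none; bids=[#2:8@96 #5:10@96] asks=[#4:2@97 #3:2@100]

Answer: bid=- ask=97
bid=- ask=-
bid=96 ask=-
bid=96 ask=100
bid=96 ask=97
bid=96 ask=97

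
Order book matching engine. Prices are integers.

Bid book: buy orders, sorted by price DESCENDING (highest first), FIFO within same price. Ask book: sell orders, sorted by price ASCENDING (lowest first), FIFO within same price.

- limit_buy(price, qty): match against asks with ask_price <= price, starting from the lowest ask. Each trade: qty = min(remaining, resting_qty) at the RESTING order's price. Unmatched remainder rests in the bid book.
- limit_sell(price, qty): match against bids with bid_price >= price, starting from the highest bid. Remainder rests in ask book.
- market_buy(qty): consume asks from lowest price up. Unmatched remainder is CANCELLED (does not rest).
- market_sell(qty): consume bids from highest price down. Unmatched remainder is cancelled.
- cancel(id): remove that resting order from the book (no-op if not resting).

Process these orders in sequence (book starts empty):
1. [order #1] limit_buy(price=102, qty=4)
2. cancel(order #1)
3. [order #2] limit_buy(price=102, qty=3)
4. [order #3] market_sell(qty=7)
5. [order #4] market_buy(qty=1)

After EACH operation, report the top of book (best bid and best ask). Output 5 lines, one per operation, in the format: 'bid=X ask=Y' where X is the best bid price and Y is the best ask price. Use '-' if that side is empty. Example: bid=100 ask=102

Answer: bid=102 ask=-
bid=- ask=-
bid=102 ask=-
bid=- ask=-
bid=- ask=-

Derivation:
After op 1 [order #1] limit_buy(price=102, qty=4): fills=none; bids=[#1:4@102] asks=[-]
After op 2 cancel(order #1): fills=none; bids=[-] asks=[-]
After op 3 [order #2] limit_buy(price=102, qty=3): fills=none; bids=[#2:3@102] asks=[-]
After op 4 [order #3] market_sell(qty=7): fills=#2x#3:3@102; bids=[-] asks=[-]
After op 5 [order #4] market_buy(qty=1): fills=none; bids=[-] asks=[-]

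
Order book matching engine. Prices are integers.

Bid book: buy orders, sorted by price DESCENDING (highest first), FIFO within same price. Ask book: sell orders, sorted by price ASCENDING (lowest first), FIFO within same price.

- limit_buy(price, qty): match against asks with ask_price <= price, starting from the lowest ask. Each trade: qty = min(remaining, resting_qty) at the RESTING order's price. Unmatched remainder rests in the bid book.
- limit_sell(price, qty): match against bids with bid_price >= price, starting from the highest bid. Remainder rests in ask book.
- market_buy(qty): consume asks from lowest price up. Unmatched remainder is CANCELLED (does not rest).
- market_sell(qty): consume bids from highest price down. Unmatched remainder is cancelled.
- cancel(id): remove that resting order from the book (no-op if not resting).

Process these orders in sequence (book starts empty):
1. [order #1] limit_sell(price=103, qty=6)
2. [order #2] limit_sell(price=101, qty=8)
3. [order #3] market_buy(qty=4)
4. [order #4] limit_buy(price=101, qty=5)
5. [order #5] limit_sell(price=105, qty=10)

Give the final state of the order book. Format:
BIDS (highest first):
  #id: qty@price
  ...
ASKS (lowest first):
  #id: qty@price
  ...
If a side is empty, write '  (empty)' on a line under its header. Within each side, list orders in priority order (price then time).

Answer: BIDS (highest first):
  #4: 1@101
ASKS (lowest first):
  #1: 6@103
  #5: 10@105

Derivation:
After op 1 [order #1] limit_sell(price=103, qty=6): fills=none; bids=[-] asks=[#1:6@103]
After op 2 [order #2] limit_sell(price=101, qty=8): fills=none; bids=[-] asks=[#2:8@101 #1:6@103]
After op 3 [order #3] market_buy(qty=4): fills=#3x#2:4@101; bids=[-] asks=[#2:4@101 #1:6@103]
After op 4 [order #4] limit_buy(price=101, qty=5): fills=#4x#2:4@101; bids=[#4:1@101] asks=[#1:6@103]
After op 5 [order #5] limit_sell(price=105, qty=10): fills=none; bids=[#4:1@101] asks=[#1:6@103 #5:10@105]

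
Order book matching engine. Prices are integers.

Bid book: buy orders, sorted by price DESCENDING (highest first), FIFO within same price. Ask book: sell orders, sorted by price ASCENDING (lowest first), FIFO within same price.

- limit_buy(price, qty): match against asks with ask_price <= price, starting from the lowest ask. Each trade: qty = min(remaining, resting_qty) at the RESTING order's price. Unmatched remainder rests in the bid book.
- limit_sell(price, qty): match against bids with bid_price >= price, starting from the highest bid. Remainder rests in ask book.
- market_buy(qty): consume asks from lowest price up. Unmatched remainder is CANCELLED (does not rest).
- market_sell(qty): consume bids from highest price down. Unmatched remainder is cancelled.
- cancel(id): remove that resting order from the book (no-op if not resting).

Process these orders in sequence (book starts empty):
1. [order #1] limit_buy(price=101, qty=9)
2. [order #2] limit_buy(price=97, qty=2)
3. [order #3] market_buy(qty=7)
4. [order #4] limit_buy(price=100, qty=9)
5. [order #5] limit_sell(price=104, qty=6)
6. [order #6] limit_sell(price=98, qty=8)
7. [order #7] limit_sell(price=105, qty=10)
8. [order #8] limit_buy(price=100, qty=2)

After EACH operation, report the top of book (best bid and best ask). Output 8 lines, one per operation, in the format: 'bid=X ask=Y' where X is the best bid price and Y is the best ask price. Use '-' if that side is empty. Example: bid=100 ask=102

After op 1 [order #1] limit_buy(price=101, qty=9): fills=none; bids=[#1:9@101] asks=[-]
After op 2 [order #2] limit_buy(price=97, qty=2): fills=none; bids=[#1:9@101 #2:2@97] asks=[-]
After op 3 [order #3] market_buy(qty=7): fills=none; bids=[#1:9@101 #2:2@97] asks=[-]
After op 4 [order #4] limit_buy(price=100, qty=9): fills=none; bids=[#1:9@101 #4:9@100 #2:2@97] asks=[-]
After op 5 [order #5] limit_sell(price=104, qty=6): fills=none; bids=[#1:9@101 #4:9@100 #2:2@97] asks=[#5:6@104]
After op 6 [order #6] limit_sell(price=98, qty=8): fills=#1x#6:8@101; bids=[#1:1@101 #4:9@100 #2:2@97] asks=[#5:6@104]
After op 7 [order #7] limit_sell(price=105, qty=10): fills=none; bids=[#1:1@101 #4:9@100 #2:2@97] asks=[#5:6@104 #7:10@105]
After op 8 [order #8] limit_buy(price=100, qty=2): fills=none; bids=[#1:1@101 #4:9@100 #8:2@100 #2:2@97] asks=[#5:6@104 #7:10@105]

Answer: bid=101 ask=-
bid=101 ask=-
bid=101 ask=-
bid=101 ask=-
bid=101 ask=104
bid=101 ask=104
bid=101 ask=104
bid=101 ask=104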